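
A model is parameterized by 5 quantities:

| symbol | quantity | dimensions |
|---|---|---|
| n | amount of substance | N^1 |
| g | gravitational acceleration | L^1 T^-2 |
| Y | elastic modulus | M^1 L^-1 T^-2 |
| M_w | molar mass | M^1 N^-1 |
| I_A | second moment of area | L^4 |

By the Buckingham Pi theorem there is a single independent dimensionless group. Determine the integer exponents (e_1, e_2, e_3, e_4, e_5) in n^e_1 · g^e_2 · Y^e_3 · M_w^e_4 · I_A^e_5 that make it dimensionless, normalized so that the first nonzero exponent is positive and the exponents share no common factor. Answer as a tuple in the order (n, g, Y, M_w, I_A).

(2, 2, -2, 2, -1)

M: e_1·(0) + e_2·(0) + e_3·(1) + e_4·(1) + e_5·(0) = 0
L: e_1·(0) + e_2·(1) + e_3·(-1) + e_4·(0) + e_5·(4) = 0
T: e_1·(0) + e_2·(-2) + e_3·(-2) + e_4·(0) + e_5·(0) = 0
N: e_1·(1) + e_2·(0) + e_3·(0) + e_4·(-1) + e_5·(0) = 0
Solving this homogeneous linear system for the smallest-integer solution (first nonzero entry positive) gives (2, 2, -2, 2, -1).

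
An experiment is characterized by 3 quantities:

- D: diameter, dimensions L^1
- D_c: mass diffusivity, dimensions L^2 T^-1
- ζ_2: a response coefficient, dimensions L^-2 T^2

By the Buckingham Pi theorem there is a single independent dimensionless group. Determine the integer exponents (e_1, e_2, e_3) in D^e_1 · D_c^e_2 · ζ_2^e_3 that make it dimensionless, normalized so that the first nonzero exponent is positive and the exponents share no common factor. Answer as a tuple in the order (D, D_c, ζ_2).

L: e_1·(1) + e_2·(2) + e_3·(-2) = 0
T: e_1·(0) + e_2·(-1) + e_3·(2) = 0
Solving this homogeneous linear system for the smallest-integer solution (first nonzero entry positive) gives (2, -2, -1).

(2, -2, -1)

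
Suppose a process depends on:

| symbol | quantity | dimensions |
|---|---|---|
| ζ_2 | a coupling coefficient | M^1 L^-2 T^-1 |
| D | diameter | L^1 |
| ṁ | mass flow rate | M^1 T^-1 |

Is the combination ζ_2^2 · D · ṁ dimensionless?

no

Sum the exponent of each base dimension across the product:
  M: 2·[ζ_2]_M + [D]_M + [ṁ]_M = 2·(1) + (0) + (1) = 3
  L: 2·[ζ_2]_L + [D]_L + [ṁ]_L = 2·(-2) + (1) + (0) = -3
  T: 2·[ζ_2]_T + [D]_T + [ṁ]_T = 2·(-1) + (0) + (-1) = -3
Net dimensions [M³ L⁻³ T⁻³] ≠ [1] — not dimensionless.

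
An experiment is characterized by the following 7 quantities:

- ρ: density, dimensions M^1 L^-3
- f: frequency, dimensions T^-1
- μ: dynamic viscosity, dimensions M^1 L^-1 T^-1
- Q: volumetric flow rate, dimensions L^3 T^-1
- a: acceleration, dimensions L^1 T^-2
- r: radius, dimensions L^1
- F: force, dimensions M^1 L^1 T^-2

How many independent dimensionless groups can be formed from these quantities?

4

There are 7 variables and 3 base dimensions (M, L, T).
The dimension matrix has rank 3.
Independent dimensionless groups: 7 − 3 = 4.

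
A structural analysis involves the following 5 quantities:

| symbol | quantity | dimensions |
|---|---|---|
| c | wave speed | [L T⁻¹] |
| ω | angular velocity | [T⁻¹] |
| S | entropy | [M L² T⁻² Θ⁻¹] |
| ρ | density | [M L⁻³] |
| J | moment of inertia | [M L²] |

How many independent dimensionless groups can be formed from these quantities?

1

There are 5 variables and 4 base dimensions (M, L, T, Θ).
The dimension matrix has rank 4.
Independent dimensionless groups: 5 − 4 = 1.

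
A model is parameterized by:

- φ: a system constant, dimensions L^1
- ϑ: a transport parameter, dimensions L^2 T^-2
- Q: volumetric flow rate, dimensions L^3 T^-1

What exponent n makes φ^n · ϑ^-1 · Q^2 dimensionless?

-4

Balance the L exponent: (1)·n from φ, plus −(2) + 2·(3) = 4 from the rest, must sum to zero.
n + 4 = 0, so n = -4.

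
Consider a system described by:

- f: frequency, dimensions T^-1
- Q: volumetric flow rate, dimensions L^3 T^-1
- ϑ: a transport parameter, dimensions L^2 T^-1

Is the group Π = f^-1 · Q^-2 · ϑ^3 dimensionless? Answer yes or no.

yes

Sum the exponent of each base dimension across the product:
  L: −[f]_L − 2·[Q]_L + 3·[ϑ]_L = −(0) − 2·(3) + 3·(2) = 0
  T: −[f]_T − 2·[Q]_T + 3·[ϑ]_T = −(-1) − 2·(-1) + 3·(-1) = 0
All base exponents vanish — dimensionless.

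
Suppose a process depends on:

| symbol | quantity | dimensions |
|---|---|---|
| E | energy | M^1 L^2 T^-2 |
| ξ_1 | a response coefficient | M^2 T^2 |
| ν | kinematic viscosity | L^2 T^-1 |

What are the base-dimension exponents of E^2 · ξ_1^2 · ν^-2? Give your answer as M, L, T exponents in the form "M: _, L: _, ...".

M: 6, L: 0, T: 2

Collect each base-dimension exponent across the product:
  M: 2·(1) + 2·(2) − 2·(0) = 6
  L: 2·(2) + 2·(0) − 2·(2) = 0
  T: 2·(-2) + 2·(2) − 2·(-1) = 2
So the dimensions are [M⁶ T²].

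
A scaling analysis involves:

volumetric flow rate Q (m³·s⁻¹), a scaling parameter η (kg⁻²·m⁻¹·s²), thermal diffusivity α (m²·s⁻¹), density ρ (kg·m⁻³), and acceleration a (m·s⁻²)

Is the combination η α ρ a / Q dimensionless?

Sum the exponent of each base dimension across the product:
  M: −[Q]_M + [η]_M + [α]_M + [ρ]_M + [a]_M = −(0) + (-2) + (0) + (1) + (0) = -1
  L: −[Q]_L + [η]_L + [α]_L + [ρ]_L + [a]_L = −(3) + (-1) + (2) + (-3) + (1) = -4
  T: −[Q]_T + [η]_T + [α]_T + [ρ]_T + [a]_T = −(-1) + (2) + (-1) + (0) + (-2) = 0
Net dimensions [M⁻¹ L⁻⁴] ≠ [1] — not dimensionless.

no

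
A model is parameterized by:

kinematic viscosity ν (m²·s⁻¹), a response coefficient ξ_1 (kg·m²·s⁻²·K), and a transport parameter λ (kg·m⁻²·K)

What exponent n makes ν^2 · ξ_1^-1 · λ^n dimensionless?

Balance the M exponent: (1)·n from λ, plus 2·(0) − (1) = -1 from the rest, must sum to zero.
n − 1 = 0, so n = 1.

1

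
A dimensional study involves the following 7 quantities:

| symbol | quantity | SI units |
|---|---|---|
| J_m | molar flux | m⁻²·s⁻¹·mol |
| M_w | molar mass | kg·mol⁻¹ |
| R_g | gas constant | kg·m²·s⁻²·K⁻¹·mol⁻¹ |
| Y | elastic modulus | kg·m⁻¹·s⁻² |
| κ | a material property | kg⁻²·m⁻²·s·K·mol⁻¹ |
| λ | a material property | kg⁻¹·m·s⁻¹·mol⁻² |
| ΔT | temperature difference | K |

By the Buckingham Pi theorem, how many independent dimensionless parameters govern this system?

There are 7 variables and 5 base dimensions (M, L, T, Θ, N).
The dimension matrix has rank 5.
Independent dimensionless groups: 7 − 5 = 2.

2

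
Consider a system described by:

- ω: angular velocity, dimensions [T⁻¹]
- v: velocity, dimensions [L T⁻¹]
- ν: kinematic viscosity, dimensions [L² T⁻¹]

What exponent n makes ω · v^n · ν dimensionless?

-2

Balance the L exponent: (1)·n from v, plus (0) + (2) = 2 from the rest, must sum to zero.
n + 2 = 0, so n = -2.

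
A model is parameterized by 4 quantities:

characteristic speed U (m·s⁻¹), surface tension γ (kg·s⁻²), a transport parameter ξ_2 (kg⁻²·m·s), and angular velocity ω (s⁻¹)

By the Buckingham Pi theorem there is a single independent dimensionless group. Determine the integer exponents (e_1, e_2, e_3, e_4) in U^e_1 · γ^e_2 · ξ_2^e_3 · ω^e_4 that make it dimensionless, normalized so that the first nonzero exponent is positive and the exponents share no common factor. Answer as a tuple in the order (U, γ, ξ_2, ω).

M: e_1·(0) + e_2·(1) + e_3·(-2) + e_4·(0) = 0
L: e_1·(1) + e_2·(0) + e_3·(1) + e_4·(0) = 0
T: e_1·(-1) + e_2·(-2) + e_3·(1) + e_4·(-1) = 0
Solving this homogeneous linear system for the smallest-integer solution (first nonzero entry positive) gives (1, -2, -1, 2).

(1, -2, -1, 2)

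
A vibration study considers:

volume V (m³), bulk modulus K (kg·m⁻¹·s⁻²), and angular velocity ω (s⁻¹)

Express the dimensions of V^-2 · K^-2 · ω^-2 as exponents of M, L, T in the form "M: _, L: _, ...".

Collect each base-dimension exponent across the product:
  M: −2·(0) − 2·(1) − 2·(0) = -2
  L: −2·(3) − 2·(-1) − 2·(0) = -4
  T: −2·(0) − 2·(-2) − 2·(-1) = 6
So the dimensions are [M⁻² L⁻⁴ T⁶].

M: -2, L: -4, T: 6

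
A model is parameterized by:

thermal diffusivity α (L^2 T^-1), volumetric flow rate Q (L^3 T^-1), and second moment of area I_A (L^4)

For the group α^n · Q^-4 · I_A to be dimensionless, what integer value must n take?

Balance the L exponent: (2)·n from α, plus −4·(3) + (4) = -8 from the rest, must sum to zero.
2n − 8 = 0, so n = 4.

4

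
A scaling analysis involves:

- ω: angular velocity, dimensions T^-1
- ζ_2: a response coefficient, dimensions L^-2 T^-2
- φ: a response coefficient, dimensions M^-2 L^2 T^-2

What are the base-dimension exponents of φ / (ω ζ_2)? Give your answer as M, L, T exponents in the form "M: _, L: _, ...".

Collect each base-dimension exponent across the product:
  M: −(0) − (0) + (-2) = -2
  L: −(0) − (-2) + (2) = 4
  T: −(-1) − (-2) + (-2) = 1
So the dimensions are [M⁻² L⁴ T].

M: -2, L: 4, T: 1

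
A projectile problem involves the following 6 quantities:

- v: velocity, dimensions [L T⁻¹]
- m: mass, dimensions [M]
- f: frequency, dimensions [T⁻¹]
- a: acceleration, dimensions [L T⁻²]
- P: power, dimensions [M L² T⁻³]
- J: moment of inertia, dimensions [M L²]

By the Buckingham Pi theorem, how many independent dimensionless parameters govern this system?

3

There are 6 variables and 3 base dimensions (M, L, T).
The dimension matrix has rank 3.
Independent dimensionless groups: 6 − 3 = 3.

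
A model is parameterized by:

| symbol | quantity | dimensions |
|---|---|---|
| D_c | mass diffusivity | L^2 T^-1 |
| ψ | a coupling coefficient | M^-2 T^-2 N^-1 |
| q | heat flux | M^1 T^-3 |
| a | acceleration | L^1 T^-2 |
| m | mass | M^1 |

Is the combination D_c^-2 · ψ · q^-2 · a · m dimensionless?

Sum the exponent of each base dimension across the product:
  M: −2·[D_c]_M + [ψ]_M − 2·[q]_M + [a]_M + [m]_M = −2·(0) + (-2) − 2·(1) + (0) + (1) = -3
  L: −2·[D_c]_L + [ψ]_L − 2·[q]_L + [a]_L + [m]_L = −2·(2) + (0) − 2·(0) + (1) + (0) = -3
  T: −2·[D_c]_T + [ψ]_T − 2·[q]_T + [a]_T + [m]_T = −2·(-1) + (-2) − 2·(-3) + (-2) + (0) = 4
  N: −2·[D_c]_N + [ψ]_N − 2·[q]_N + [a]_N + [m]_N = −2·(0) + (-1) − 2·(0) + (0) + (0) = -1
Net dimensions [M⁻³ L⁻³ T⁴ N⁻¹] ≠ [1] — not dimensionless.

no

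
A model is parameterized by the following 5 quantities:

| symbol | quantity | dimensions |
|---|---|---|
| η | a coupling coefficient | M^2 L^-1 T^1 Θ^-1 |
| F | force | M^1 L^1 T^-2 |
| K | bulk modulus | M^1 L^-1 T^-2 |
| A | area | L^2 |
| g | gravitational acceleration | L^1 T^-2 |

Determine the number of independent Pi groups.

There are 5 variables and 4 base dimensions (M, L, T, Θ).
The dimension matrix has rank 4.
Independent dimensionless groups: 5 − 4 = 1.

1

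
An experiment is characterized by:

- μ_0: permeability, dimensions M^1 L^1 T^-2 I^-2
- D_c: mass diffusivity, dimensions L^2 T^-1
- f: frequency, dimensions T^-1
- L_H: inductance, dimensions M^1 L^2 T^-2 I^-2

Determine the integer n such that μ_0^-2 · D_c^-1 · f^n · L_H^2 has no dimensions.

1

Balance the T exponent: (-1)·n from f, plus −2·(-2) − (-1) + 2·(-2) = 1 from the rest, must sum to zero.
−n + 1 = 0, so n = 1.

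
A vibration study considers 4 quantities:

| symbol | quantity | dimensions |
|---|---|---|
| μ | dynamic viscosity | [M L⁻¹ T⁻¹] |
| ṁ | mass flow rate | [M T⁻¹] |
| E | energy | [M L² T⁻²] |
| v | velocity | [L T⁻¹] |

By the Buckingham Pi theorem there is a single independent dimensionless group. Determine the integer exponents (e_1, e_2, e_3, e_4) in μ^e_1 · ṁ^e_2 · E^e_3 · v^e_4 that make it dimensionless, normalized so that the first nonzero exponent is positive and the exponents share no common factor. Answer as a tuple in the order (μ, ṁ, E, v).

(1, -2, 1, -1)

M: e_1·(1) + e_2·(1) + e_3·(1) + e_4·(0) = 0
L: e_1·(-1) + e_2·(0) + e_3·(2) + e_4·(1) = 0
T: e_1·(-1) + e_2·(-1) + e_3·(-2) + e_4·(-1) = 0
Solving this homogeneous linear system for the smallest-integer solution (first nonzero entry positive) gives (1, -2, 1, -1).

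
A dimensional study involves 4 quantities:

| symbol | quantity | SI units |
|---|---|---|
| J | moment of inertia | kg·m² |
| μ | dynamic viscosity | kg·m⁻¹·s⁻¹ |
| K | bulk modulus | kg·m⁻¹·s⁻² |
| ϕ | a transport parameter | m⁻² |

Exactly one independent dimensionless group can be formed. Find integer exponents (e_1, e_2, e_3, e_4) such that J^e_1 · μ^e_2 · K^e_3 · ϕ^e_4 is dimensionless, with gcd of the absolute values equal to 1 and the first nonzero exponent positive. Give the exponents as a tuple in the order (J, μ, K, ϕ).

(2, -4, 2, 3)

M: e_1·(1) + e_2·(1) + e_3·(1) + e_4·(0) = 0
L: e_1·(2) + e_2·(-1) + e_3·(-1) + e_4·(-2) = 0
T: e_1·(0) + e_2·(-1) + e_3·(-2) + e_4·(0) = 0
Solving this homogeneous linear system for the smallest-integer solution (first nonzero entry positive) gives (2, -4, 2, 3).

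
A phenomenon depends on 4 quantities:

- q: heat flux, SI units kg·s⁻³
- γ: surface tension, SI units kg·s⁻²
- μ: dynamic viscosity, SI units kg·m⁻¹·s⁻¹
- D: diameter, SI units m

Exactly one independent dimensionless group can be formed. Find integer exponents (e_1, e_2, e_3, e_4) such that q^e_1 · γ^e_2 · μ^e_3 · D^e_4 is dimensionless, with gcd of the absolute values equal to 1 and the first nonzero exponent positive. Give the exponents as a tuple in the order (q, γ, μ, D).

M: e_1·(1) + e_2·(1) + e_3·(1) + e_4·(0) = 0
L: e_1·(0) + e_2·(0) + e_3·(-1) + e_4·(1) = 0
T: e_1·(-3) + e_2·(-2) + e_3·(-1) + e_4·(0) = 0
Solving this homogeneous linear system for the smallest-integer solution (first nonzero entry positive) gives (1, -2, 1, 1).

(1, -2, 1, 1)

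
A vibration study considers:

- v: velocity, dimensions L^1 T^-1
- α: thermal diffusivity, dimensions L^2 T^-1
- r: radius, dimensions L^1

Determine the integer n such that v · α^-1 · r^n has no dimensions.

Balance the L exponent: (1)·n from r, plus (1) − (2) = -1 from the rest, must sum to zero.
n − 1 = 0, so n = 1.

1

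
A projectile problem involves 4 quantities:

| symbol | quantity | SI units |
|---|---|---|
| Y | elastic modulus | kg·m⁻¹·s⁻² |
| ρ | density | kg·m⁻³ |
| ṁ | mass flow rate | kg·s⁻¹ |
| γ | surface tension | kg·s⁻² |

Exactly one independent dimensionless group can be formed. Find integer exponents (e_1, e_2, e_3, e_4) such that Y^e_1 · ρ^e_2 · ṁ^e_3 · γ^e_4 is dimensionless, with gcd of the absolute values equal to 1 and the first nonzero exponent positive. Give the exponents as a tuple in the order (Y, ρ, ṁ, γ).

(3, -1, 2, -4)

M: e_1·(1) + e_2·(1) + e_3·(1) + e_4·(1) = 0
L: e_1·(-1) + e_2·(-3) + e_3·(0) + e_4·(0) = 0
T: e_1·(-2) + e_2·(0) + e_3·(-1) + e_4·(-2) = 0
Solving this homogeneous linear system for the smallest-integer solution (first nonzero entry positive) gives (3, -1, 2, -4).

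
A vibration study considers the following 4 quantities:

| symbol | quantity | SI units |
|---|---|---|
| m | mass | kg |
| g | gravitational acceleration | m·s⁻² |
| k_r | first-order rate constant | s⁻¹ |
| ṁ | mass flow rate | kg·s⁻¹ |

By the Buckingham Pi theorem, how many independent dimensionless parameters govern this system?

There are 4 variables and 3 base dimensions (M, L, T).
The dimension matrix has rank 3.
Independent dimensionless groups: 4 − 3 = 1.

1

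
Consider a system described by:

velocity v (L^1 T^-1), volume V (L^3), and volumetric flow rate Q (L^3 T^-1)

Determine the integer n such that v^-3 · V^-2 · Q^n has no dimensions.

Balance the L exponent: (3)·n from Q, plus −3·(1) − 2·(3) = -9 from the rest, must sum to zero.
3n − 9 = 0, so n = 3.

3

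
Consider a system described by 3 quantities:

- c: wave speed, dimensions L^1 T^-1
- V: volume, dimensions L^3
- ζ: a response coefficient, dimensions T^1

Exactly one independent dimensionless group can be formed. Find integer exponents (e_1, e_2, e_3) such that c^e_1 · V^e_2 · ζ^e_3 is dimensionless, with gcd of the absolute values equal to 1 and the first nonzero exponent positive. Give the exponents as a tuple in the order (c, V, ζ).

(3, -1, 3)

L: e_1·(1) + e_2·(3) + e_3·(0) = 0
T: e_1·(-1) + e_2·(0) + e_3·(1) = 0
Solving this homogeneous linear system for the smallest-integer solution (first nonzero entry positive) gives (3, -1, 3).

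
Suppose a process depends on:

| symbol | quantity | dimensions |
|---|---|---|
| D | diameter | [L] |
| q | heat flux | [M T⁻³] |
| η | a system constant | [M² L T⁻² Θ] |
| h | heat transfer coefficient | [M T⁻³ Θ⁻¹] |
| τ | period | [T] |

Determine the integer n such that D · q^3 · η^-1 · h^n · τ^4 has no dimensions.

-1

Balance the M exponent: (1)·n from h, plus (0) + 3·(1) − (2) + 4·(0) = 1 from the rest, must sum to zero.
n + 1 = 0, so n = -1.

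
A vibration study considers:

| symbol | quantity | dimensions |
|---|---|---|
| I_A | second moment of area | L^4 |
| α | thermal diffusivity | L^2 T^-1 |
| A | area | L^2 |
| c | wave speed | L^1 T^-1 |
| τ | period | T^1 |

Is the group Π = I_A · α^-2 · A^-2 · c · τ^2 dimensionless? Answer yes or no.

no

Sum the exponent of each base dimension across the product:
  L: [I_A]_L − 2·[α]_L − 2·[A]_L + [c]_L + 2·[τ]_L = (4) − 2·(2) − 2·(2) + (1) + 2·(0) = -3
  T: [I_A]_T − 2·[α]_T − 2·[A]_T + [c]_T + 2·[τ]_T = (0) − 2·(-1) − 2·(0) + (-1) + 2·(1) = 3
Net dimensions [L⁻³ T³] ≠ [1] — not dimensionless.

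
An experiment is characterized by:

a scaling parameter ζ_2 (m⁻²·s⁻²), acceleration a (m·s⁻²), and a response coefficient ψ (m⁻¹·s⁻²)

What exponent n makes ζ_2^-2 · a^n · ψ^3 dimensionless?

-1

Balance the L exponent: (1)·n from a, plus −2·(-2) + 3·(-1) = 1 from the rest, must sum to zero.
n + 1 = 0, so n = -1.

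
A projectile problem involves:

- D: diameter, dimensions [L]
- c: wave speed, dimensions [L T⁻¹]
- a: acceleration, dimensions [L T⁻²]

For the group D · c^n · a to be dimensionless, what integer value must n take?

-2

Balance the L exponent: (1)·n from c, plus (1) + (1) = 2 from the rest, must sum to zero.
n + 2 = 0, so n = -2.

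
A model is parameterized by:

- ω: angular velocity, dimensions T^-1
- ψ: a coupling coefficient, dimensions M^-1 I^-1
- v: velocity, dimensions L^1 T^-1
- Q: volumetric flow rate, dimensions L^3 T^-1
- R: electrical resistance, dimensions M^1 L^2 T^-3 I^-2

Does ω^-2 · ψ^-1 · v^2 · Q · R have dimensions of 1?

Sum the exponent of each base dimension across the product:
  M: −2·[ω]_M − [ψ]_M + 2·[v]_M + [Q]_M + [R]_M = −2·(0) − (-1) + 2·(0) + (0) + (1) = 2
  L: −2·[ω]_L − [ψ]_L + 2·[v]_L + [Q]_L + [R]_L = −2·(0) − (0) + 2·(1) + (3) + (2) = 7
  T: −2·[ω]_T − [ψ]_T + 2·[v]_T + [Q]_T + [R]_T = −2·(-1) − (0) + 2·(-1) + (-1) + (-3) = -4
  I: −2·[ω]_I − [ψ]_I + 2·[v]_I + [Q]_I + [R]_I = −2·(0) − (-1) + 2·(0) + (0) + (-2) = -1
Net dimensions [M² L⁷ T⁻⁴ I⁻¹] ≠ [1] — not dimensionless.

no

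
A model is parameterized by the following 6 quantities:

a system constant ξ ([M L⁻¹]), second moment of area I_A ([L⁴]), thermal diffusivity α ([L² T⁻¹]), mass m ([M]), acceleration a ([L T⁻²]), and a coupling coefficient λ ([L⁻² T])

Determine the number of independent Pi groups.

3

There are 6 variables and 3 base dimensions (M, L, T).
The dimension matrix has rank 3.
Independent dimensionless groups: 6 − 3 = 3.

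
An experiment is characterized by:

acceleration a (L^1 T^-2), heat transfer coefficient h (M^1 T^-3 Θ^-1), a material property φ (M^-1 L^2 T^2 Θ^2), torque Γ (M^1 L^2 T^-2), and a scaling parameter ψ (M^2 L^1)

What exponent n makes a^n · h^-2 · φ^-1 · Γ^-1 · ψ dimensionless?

Balance the L exponent: (1)·n from a, plus −2·(0) − (2) − (2) + (1) = -3 from the rest, must sum to zero.
n − 3 = 0, so n = 3.

3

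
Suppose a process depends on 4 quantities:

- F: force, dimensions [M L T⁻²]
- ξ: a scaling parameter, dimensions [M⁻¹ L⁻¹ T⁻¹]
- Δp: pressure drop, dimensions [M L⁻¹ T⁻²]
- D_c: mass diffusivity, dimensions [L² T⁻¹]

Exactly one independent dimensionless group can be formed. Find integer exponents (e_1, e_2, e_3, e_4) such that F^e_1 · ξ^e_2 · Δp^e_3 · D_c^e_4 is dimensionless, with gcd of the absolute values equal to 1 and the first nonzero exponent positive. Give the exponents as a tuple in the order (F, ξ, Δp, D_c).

(4, 1, -3, -3)

M: e_1·(1) + e_2·(-1) + e_3·(1) + e_4·(0) = 0
L: e_1·(1) + e_2·(-1) + e_3·(-1) + e_4·(2) = 0
T: e_1·(-2) + e_2·(-1) + e_3·(-2) + e_4·(-1) = 0
Solving this homogeneous linear system for the smallest-integer solution (first nonzero entry positive) gives (4, 1, -3, -3).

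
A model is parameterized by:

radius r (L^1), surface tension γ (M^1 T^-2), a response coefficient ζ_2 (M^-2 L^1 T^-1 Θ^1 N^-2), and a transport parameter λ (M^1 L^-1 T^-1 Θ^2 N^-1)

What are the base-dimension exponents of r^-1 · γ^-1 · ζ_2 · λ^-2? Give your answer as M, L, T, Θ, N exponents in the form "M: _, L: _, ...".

M: -5, L: 2, T: 3, Θ: -3, N: 0

Collect each base-dimension exponent across the product:
  M: −(0) − (1) + (-2) − 2·(1) = -5
  L: −(1) − (0) + (1) − 2·(-1) = 2
  T: −(0) − (-2) + (-1) − 2·(-1) = 3
  Θ: −(0) − (0) + (1) − 2·(2) = -3
  N: −(0) − (0) + (-2) − 2·(-1) = 0
So the dimensions are [M⁻⁵ L² T³ Θ⁻³].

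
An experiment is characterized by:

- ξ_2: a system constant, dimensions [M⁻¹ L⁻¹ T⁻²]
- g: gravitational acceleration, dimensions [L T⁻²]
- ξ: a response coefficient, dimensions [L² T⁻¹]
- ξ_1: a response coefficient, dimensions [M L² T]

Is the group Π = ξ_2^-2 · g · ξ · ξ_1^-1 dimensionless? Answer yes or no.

Sum the exponent of each base dimension across the product:
  M: −2·[ξ_2]_M + [g]_M + [ξ]_M − [ξ_1]_M = −2·(-1) + (0) + (0) − (1) = 1
  L: −2·[ξ_2]_L + [g]_L + [ξ]_L − [ξ_1]_L = −2·(-1) + (1) + (2) − (2) = 3
  T: −2·[ξ_2]_T + [g]_T + [ξ]_T − [ξ_1]_T = −2·(-2) + (-2) + (-1) − (1) = 0
Net dimensions [M L³] ≠ [1] — not dimensionless.

no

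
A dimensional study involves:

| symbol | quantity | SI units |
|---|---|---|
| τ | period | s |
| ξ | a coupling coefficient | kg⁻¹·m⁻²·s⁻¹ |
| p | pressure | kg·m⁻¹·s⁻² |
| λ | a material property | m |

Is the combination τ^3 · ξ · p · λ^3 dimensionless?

yes

Sum the exponent of each base dimension across the product:
  M: 3·[τ]_M + [ξ]_M + [p]_M + 3·[λ]_M = 3·(0) + (-1) + (1) + 3·(0) = 0
  L: 3·[τ]_L + [ξ]_L + [p]_L + 3·[λ]_L = 3·(0) + (-2) + (-1) + 3·(1) = 0
  T: 3·[τ]_T + [ξ]_T + [p]_T + 3·[λ]_T = 3·(1) + (-1) + (-2) + 3·(0) = 0
All base exponents vanish — dimensionless.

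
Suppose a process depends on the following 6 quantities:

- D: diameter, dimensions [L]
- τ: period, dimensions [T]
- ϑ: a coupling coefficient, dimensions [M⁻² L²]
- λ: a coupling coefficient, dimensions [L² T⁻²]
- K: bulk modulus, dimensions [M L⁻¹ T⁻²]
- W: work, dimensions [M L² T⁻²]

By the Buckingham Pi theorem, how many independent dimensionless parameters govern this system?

3

There are 6 variables and 3 base dimensions (M, L, T).
The dimension matrix has rank 3.
Independent dimensionless groups: 6 − 3 = 3.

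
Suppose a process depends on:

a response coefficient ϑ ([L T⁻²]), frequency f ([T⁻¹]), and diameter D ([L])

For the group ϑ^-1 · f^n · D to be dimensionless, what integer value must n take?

Balance the T exponent: (-1)·n from f, plus −(-2) + (0) = 2 from the rest, must sum to zero.
−n + 2 = 0, so n = 2.

2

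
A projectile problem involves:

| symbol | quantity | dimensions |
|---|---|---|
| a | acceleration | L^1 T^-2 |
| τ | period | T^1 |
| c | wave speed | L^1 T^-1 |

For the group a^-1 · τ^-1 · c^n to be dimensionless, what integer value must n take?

Balance the L exponent: (1)·n from c, plus −(1) − (0) = -1 from the rest, must sum to zero.
n − 1 = 0, so n = 1.

1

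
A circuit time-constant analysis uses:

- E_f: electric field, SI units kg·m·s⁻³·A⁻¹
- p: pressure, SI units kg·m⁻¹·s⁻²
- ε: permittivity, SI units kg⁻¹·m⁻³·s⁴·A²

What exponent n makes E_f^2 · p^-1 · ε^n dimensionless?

1

Balance the M exponent: (-1)·n from ε, plus 2·(1) − (1) = 1 from the rest, must sum to zero.
−n + 1 = 0, so n = 1.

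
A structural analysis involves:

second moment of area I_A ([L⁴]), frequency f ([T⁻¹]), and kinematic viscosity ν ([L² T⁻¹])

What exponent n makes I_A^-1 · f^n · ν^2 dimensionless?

Balance the T exponent: (-1)·n from f, plus −(0) + 2·(-1) = -2 from the rest, must sum to zero.
−n − 2 = 0, so n = -2.

-2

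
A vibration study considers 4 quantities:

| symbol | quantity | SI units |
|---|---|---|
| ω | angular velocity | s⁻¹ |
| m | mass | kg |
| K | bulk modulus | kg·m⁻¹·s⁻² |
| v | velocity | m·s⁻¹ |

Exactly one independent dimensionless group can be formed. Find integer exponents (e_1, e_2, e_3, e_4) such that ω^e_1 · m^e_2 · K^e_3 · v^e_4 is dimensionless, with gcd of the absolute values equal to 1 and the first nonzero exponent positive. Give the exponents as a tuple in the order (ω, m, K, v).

M: e_1·(0) + e_2·(1) + e_3·(1) + e_4·(0) = 0
L: e_1·(0) + e_2·(0) + e_3·(-1) + e_4·(1) = 0
T: e_1·(-1) + e_2·(0) + e_3·(-2) + e_4·(-1) = 0
Solving this homogeneous linear system for the smallest-integer solution (first nonzero entry positive) gives (3, 1, -1, -1).

(3, 1, -1, -1)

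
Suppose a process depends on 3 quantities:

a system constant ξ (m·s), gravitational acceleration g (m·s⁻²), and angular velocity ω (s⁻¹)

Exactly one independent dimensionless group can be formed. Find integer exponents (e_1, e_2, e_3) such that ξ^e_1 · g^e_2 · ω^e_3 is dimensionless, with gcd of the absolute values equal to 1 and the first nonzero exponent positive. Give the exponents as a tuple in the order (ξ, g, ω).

(1, -1, 3)

L: e_1·(1) + e_2·(1) + e_3·(0) = 0
T: e_1·(1) + e_2·(-2) + e_3·(-1) = 0
Solving this homogeneous linear system for the smallest-integer solution (first nonzero entry positive) gives (1, -1, 3).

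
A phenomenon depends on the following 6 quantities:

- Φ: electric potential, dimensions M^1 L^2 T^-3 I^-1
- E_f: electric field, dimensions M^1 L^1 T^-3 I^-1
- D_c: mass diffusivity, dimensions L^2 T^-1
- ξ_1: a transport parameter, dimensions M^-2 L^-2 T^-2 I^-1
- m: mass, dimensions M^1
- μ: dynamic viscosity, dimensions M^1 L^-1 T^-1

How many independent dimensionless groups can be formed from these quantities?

2

There are 6 variables and 4 base dimensions (M, L, T, I).
The dimension matrix has rank 4.
Independent dimensionless groups: 6 − 4 = 2.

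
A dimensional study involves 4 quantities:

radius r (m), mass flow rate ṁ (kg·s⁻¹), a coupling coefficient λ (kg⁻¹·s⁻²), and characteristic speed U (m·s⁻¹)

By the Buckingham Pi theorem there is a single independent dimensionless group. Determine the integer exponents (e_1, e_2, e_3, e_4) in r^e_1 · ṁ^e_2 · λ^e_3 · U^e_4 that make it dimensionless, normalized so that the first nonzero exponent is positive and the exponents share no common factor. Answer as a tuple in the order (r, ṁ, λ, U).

M: e_1·(0) + e_2·(1) + e_3·(-1) + e_4·(0) = 0
L: e_1·(1) + e_2·(0) + e_3·(0) + e_4·(1) = 0
T: e_1·(0) + e_2·(-1) + e_3·(-2) + e_4·(-1) = 0
Solving this homogeneous linear system for the smallest-integer solution (first nonzero entry positive) gives (3, 1, 1, -3).

(3, 1, 1, -3)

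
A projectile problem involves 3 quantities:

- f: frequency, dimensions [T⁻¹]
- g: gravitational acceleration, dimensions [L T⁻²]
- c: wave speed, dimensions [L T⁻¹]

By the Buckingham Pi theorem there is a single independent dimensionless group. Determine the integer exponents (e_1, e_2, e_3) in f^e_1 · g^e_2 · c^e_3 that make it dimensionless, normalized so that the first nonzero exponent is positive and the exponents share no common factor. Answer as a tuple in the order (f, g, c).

(1, -1, 1)

L: e_1·(0) + e_2·(1) + e_3·(1) = 0
T: e_1·(-1) + e_2·(-2) + e_3·(-1) = 0
Solving this homogeneous linear system for the smallest-integer solution (first nonzero entry positive) gives (1, -1, 1).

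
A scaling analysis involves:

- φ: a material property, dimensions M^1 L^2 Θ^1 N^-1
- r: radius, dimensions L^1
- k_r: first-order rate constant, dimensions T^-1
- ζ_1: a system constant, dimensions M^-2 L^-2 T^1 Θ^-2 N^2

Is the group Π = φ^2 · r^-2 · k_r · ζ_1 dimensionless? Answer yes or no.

yes

Sum the exponent of each base dimension across the product:
  M: 2·[φ]_M − 2·[r]_M + [k_r]_M + [ζ_1]_M = 2·(1) − 2·(0) + (0) + (-2) = 0
  L: 2·[φ]_L − 2·[r]_L + [k_r]_L + [ζ_1]_L = 2·(2) − 2·(1) + (0) + (-2) = 0
  T: 2·[φ]_T − 2·[r]_T + [k_r]_T + [ζ_1]_T = 2·(0) − 2·(0) + (-1) + (1) = 0
  Θ: 2·[φ]_Θ − 2·[r]_Θ + [k_r]_Θ + [ζ_1]_Θ = 2·(1) − 2·(0) + (0) + (-2) = 0
  N: 2·[φ]_N − 2·[r]_N + [k_r]_N + [ζ_1]_N = 2·(-1) − 2·(0) + (0) + (2) = 0
All base exponents vanish — dimensionless.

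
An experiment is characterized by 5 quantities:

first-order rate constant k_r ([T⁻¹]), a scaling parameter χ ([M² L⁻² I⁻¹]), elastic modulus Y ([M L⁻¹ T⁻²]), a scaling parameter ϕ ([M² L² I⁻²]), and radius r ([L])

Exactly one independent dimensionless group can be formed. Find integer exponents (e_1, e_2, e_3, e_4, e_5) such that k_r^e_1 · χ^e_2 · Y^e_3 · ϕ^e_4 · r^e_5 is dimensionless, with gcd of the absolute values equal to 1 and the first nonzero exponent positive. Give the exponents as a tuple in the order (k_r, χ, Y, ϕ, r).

M: e_1·(0) + e_2·(2) + e_3·(1) + e_4·(2) + e_5·(0) = 0
L: e_1·(0) + e_2·(-2) + e_3·(-1) + e_4·(2) + e_5·(1) = 0
T: e_1·(-1) + e_2·(0) + e_3·(-2) + e_4·(0) + e_5·(0) = 0
I: e_1·(0) + e_2·(-1) + e_3·(0) + e_4·(-2) + e_5·(0) = 0
Solving this homogeneous linear system for the smallest-integer solution (first nonzero entry positive) gives (4, 2, -2, -1, 4).

(4, 2, -2, -1, 4)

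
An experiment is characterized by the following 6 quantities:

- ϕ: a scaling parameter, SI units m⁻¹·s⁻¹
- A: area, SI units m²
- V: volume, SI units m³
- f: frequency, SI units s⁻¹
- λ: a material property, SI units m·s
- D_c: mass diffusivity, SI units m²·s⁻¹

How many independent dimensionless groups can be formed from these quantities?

4

There are 6 variables and 2 base dimensions (L, T).
The dimension matrix has rank 2.
Independent dimensionless groups: 6 − 2 = 4.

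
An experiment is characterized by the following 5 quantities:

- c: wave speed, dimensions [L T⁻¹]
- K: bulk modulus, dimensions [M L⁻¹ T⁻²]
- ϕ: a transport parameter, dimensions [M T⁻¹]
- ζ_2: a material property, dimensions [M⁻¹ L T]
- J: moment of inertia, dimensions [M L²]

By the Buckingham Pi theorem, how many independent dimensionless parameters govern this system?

There are 5 variables and 3 base dimensions (M, L, T).
The dimension matrix has rank 3.
Independent dimensionless groups: 5 − 3 = 2.

2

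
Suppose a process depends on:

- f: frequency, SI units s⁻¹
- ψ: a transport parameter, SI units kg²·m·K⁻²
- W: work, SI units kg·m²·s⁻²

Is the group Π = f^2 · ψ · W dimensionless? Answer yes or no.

Sum the exponent of each base dimension across the product:
  M: 2·[f]_M + [ψ]_M + [W]_M = 2·(0) + (2) + (1) = 3
  L: 2·[f]_L + [ψ]_L + [W]_L = 2·(0) + (1) + (2) = 3
  T: 2·[f]_T + [ψ]_T + [W]_T = 2·(-1) + (0) + (-2) = -4
  Θ: 2·[f]_Θ + [ψ]_Θ + [W]_Θ = 2·(0) + (-2) + (0) = -2
Net dimensions [M³ L³ T⁻⁴ Θ⁻²] ≠ [1] — not dimensionless.

no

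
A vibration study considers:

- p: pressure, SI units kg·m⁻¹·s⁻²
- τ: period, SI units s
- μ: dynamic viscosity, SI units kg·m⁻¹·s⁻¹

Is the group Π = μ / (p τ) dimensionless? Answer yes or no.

Sum the exponent of each base dimension across the product:
  M: −[p]_M − [τ]_M + [μ]_M = −(1) − (0) + (1) = 0
  L: −[p]_L − [τ]_L + [μ]_L = −(-1) − (0) + (-1) = 0
  T: −[p]_T − [τ]_T + [μ]_T = −(-2) − (1) + (-1) = 0
All base exponents vanish — dimensionless.

yes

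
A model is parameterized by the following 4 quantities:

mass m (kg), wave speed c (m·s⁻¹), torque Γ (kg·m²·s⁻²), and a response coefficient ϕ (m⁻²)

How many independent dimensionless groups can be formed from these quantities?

1

There are 4 variables and 3 base dimensions (M, L, T).
The dimension matrix has rank 3.
Independent dimensionless groups: 4 − 3 = 1.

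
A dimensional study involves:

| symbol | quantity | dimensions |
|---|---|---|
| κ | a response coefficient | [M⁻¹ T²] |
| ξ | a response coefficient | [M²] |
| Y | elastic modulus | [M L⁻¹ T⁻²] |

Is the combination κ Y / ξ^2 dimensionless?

no

Sum the exponent of each base dimension across the product:
  M: [κ]_M − 2·[ξ]_M + [Y]_M = (-1) − 2·(2) + (1) = -4
  L: [κ]_L − 2·[ξ]_L + [Y]_L = (0) − 2·(0) + (-1) = -1
  T: [κ]_T − 2·[ξ]_T + [Y]_T = (2) − 2·(0) + (-2) = 0
Net dimensions [M⁻⁴ L⁻¹] ≠ [1] — not dimensionless.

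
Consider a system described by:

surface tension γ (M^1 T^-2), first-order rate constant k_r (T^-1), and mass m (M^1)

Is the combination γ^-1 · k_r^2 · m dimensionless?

yes

Sum the exponent of each base dimension across the product:
  M: −[γ]_M + 2·[k_r]_M + [m]_M = −(1) + 2·(0) + (1) = 0
  L: −[γ]_L + 2·[k_r]_L + [m]_L = −(0) + 2·(0) + (0) = 0
  T: −[γ]_T + 2·[k_r]_T + [m]_T = −(-2) + 2·(-1) + (0) = 0
All base exponents vanish — dimensionless.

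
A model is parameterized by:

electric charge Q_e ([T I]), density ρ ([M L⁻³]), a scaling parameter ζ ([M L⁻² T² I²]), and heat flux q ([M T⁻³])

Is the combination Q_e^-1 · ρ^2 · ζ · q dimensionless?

no

Sum the exponent of each base dimension across the product:
  M: −[Q_e]_M + 2·[ρ]_M + [ζ]_M + [q]_M = −(0) + 2·(1) + (1) + (1) = 4
  L: −[Q_e]_L + 2·[ρ]_L + [ζ]_L + [q]_L = −(0) + 2·(-3) + (-2) + (0) = -8
  T: −[Q_e]_T + 2·[ρ]_T + [ζ]_T + [q]_T = −(1) + 2·(0) + (2) + (-3) = -2
  I: −[Q_e]_I + 2·[ρ]_I + [ζ]_I + [q]_I = −(1) + 2·(0) + (2) + (0) = 1
Net dimensions [M⁴ L⁻⁸ T⁻² I] ≠ [1] — not dimensionless.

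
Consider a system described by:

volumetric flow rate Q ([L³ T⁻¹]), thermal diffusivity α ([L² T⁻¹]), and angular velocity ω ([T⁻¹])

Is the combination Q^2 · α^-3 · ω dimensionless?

Sum the exponent of each base dimension across the product:
  M: 2·[Q]_M − 3·[α]_M + [ω]_M = 2·(0) − 3·(0) + (0) = 0
  L: 2·[Q]_L − 3·[α]_L + [ω]_L = 2·(3) − 3·(2) + (0) = 0
  T: 2·[Q]_T − 3·[α]_T + [ω]_T = 2·(-1) − 3·(-1) + (-1) = 0
All base exponents vanish — dimensionless.

yes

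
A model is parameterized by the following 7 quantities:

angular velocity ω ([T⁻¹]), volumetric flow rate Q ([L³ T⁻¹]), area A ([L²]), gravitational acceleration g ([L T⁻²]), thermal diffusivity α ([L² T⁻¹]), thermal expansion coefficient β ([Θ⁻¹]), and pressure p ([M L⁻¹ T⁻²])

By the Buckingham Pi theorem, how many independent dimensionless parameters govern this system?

There are 7 variables and 4 base dimensions (M, L, T, Θ).
The dimension matrix has rank 4.
Independent dimensionless groups: 7 − 4 = 3.

3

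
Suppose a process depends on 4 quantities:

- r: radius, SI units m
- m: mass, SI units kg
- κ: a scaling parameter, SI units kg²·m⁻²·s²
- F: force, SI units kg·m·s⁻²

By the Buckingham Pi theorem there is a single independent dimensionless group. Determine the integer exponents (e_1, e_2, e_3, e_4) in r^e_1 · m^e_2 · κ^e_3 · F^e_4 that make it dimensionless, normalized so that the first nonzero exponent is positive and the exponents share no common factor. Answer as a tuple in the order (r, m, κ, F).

(1, -3, 1, 1)

M: e_1·(0) + e_2·(1) + e_3·(2) + e_4·(1) = 0
L: e_1·(1) + e_2·(0) + e_3·(-2) + e_4·(1) = 0
T: e_1·(0) + e_2·(0) + e_3·(2) + e_4·(-2) = 0
Solving this homogeneous linear system for the smallest-integer solution (first nonzero entry positive) gives (1, -3, 1, 1).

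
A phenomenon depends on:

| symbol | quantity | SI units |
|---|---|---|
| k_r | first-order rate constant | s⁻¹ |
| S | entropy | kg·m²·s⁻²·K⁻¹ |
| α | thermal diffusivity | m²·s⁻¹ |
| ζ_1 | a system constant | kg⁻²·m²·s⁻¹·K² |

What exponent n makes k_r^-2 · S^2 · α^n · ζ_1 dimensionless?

-3

Balance the L exponent: (2)·n from α, plus −2·(0) + 2·(2) + (2) = 6 from the rest, must sum to zero.
2n + 6 = 0, so n = -3.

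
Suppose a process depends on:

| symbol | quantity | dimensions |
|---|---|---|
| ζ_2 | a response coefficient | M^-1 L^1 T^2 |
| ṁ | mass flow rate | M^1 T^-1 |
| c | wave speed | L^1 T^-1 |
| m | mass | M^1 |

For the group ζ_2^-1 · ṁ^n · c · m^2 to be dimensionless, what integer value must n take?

Balance the M exponent: (1)·n from ṁ, plus −(-1) + (0) + 2·(1) = 3 from the rest, must sum to zero.
n + 3 = 0, so n = -3.

-3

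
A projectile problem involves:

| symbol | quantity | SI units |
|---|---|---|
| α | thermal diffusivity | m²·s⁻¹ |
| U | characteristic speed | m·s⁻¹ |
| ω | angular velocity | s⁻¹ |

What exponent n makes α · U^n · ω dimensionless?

Balance the L exponent: (1)·n from U, plus (2) + (0) = 2 from the rest, must sum to zero.
n + 2 = 0, so n = -2.

-2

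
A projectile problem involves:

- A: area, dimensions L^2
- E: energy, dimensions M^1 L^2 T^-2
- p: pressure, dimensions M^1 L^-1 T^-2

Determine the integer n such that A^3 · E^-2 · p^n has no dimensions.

2

Balance the M exponent: (1)·n from p, plus 3·(0) − 2·(1) = -2 from the rest, must sum to zero.
n − 2 = 0, so n = 2.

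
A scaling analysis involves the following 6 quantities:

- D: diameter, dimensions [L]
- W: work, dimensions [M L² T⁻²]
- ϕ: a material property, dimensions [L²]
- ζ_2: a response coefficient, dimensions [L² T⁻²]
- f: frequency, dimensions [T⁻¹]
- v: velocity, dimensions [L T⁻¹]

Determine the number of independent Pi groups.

3

There are 6 variables and 3 base dimensions (M, L, T).
The dimension matrix has rank 3.
Independent dimensionless groups: 6 − 3 = 3.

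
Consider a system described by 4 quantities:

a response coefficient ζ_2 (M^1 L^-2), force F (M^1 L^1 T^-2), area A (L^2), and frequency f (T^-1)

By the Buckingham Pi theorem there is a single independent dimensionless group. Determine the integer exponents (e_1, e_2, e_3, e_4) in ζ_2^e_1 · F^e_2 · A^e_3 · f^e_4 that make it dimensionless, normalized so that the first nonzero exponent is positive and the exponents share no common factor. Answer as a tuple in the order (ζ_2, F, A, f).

M: e_1·(1) + e_2·(1) + e_3·(0) + e_4·(0) = 0
L: e_1·(-2) + e_2·(1) + e_3·(2) + e_4·(0) = 0
T: e_1·(0) + e_2·(-2) + e_3·(0) + e_4·(-1) = 0
Solving this homogeneous linear system for the smallest-integer solution (first nonzero entry positive) gives (2, -2, 3, 4).

(2, -2, 3, 4)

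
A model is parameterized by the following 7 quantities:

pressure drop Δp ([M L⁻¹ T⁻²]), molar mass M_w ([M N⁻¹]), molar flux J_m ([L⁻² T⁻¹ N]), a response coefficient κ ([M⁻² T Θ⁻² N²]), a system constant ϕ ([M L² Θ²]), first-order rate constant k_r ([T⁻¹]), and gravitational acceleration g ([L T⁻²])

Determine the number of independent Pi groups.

There are 7 variables and 5 base dimensions (M, L, T, Θ, N).
The dimension matrix has rank 5.
Independent dimensionless groups: 7 − 5 = 2.

2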